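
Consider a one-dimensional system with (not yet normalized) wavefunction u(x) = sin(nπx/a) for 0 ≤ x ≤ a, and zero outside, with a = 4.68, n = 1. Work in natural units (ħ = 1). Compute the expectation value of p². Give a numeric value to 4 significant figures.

p² u = −ħ² d²u/dx²; ⟨p²⟩ = −ħ² ∫ u*·u'' dx / ∫|u|² dx.
d/dx sin(nπx/a) = (nπ/a)·cos(nπx/a) and d²/dx² sin(nπx/a) = −(nπ/a)²·sin(nπx/a); on 0 ≤ x ≤ a, ∫sin²(nπx/a) dx = a/2 and ∫sin(nπx/a)·cos(nπx/a) dx = 0.
State is unnormalized: ∫|u|² dx = 2.3400, and ∫u*·(−ħ² u'') dx = 1.0544, so ⟨p²⟩ = 1.0544 / 2.3400.
⟨p²⟩ = 0.45062.

0.4506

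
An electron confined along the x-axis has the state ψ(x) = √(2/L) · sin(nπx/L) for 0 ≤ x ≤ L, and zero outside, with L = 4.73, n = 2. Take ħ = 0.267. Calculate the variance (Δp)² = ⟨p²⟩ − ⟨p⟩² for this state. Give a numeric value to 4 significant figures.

Compute ⟨p⟩ and ⟨p²⟩ separately; (Δp)² = ⟨p²⟩ − ⟨p⟩².
d/dx sin(nπx/L) = (nπ/L)·cos(nπx/L) and d²/dx² sin(nπx/L) = −(nπ/L)²·sin(nπx/L); on 0 ≤ x ≤ L, ∫sin²(nπx/L) dx = L/2 and ∫sin(nπx/L)·cos(nπx/L) dx = 0.
⟨p⟩ = 0.0000 and ⟨p²⟩ = 0.12579.
(Δp)² = 0.12579 − (0.0000)² = 0.12579.

0.1258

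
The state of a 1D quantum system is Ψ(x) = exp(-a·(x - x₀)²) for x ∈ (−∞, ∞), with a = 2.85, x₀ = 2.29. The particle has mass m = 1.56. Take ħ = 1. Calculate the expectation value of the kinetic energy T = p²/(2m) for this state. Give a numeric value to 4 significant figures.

T = −(ħ²/2m) d²/dx², so ⟨T⟩ = −(ħ²/2m) ∫ Ψ*·Ψ'' dx / ∫|Ψ|² dx; with m = 1.56.
Gaussian moments (u = x − x₀): ∫u^(2j)·e^(−2au²) du = (2j−1)!!/(4a)^j · √(π/(2a)), odd powers integrate to 0; here √(π/(2a)) = 0.74240. Derivatives: d/dx e^(−au²) = −2au·e^(−au²), d²/dx² e^(−au²) = (4a²u² − 2a)·e^(−au²).
State is unnormalized: ∫|Ψ|² dx = 0.74240, and ∫Ψ*·(−ħ²/2m · Ψ'') dx = 0.67815, so ⟨T⟩ = 0.67815 / 0.74240.
⟨T⟩ = 0.91346.

0.9135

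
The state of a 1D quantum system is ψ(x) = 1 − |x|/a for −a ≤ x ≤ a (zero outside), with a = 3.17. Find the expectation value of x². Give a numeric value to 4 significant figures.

⟨x²⟩ = ∫ x²·|ψ|² dx / ∫|ψ|² dx (integrals over the domain).
ψ is even, so ∫ over [−a, a] = 2∫₀ᵃ with ψ = 1 − x/a there: ∫₀ᵃ (1 − x/a)² dx = a/3, ∫₀ᵃ x²(1 − x/a)² dx = a³/30, ∫₀ᵃ x⁴(1 − x/a)² dx = a⁵/105.
State is unnormalized: ∫|ψ|² dx = 2.1133, and ∫ψ*·x²·ψ dx = 2.1237, so ⟨x²⟩ = 2.1237 / 2.1133.
⟨x²⟩ = 1.0049.

1.005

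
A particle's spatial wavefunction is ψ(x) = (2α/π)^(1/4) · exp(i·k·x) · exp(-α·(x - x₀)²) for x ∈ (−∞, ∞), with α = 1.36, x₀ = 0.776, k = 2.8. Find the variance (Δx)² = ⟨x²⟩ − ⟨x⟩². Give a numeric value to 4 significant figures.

Compute ⟨x⟩ and ⟨x²⟩ separately, then (Δx)² = ⟨x²⟩ − ⟨x⟩².
Gaussian moments (u = x − x₀): ∫u^(2j)·e^(−2αu²) du = (2j−1)!!/(4α)^j · √(π/(2α)), odd powers integrate to 0; here √(π/(2α)) = 1.0747.
⟨x⟩ = 0.77600 and ⟨x²⟩ = 0.78600.
(Δx)² = 0.78600 − (0.77600)² = 0.18382.

0.1838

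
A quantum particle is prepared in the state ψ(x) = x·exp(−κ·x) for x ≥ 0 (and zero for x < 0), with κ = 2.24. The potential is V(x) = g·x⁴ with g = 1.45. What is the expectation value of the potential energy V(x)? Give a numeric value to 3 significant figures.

1.30

⟨V⟩ = ∫ V(x)·|ψ|² dx / ∫|ψ|² dx.
Every integrand reduces to terms xʲ·e^(−2κx) on [0, ∞); use ∫₀^∞ xʲ·e^(−2κx) dx = j!/(2κ)^(j+1).
State is unnormalized: ∫|ψ|² dx = 0.022243, and ∫ψ*·V(x)·ψ dx = 0.028824, so ⟨V⟩ = 0.028824 / 0.022243.
⟨V⟩ = 1.2959.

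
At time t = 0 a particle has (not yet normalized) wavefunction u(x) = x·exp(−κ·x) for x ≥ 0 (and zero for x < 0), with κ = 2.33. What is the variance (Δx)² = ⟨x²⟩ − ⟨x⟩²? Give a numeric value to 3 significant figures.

Compute ⟨x⟩ and ⟨x²⟩ separately, then (Δx)² = ⟨x²⟩ − ⟨x⟩².
Every integrand reduces to terms xʲ·e^(−2κx) on [0, ∞); use ∫₀^∞ xʲ·e^(−2κx) dx = j!/(2κ)^(j+1).
Normalization: ∫|u|² dx = 0.019764.
⟨x⟩ = 0.64378 and ⟨x²⟩ = 0.55260.
(Δx)² = 0.55260 − (0.64378)² = 0.13815.

0.138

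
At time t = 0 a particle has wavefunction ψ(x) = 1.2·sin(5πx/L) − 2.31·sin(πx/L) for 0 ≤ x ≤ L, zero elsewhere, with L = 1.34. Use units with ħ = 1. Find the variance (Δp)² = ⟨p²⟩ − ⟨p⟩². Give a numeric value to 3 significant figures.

Compute ⟨p⟩ and ⟨p²⟩ separately; (Δp)² = ⟨p²⟩ − ⟨p⟩².
d²/dx² sin(jπx/L) = −(jπ/L)²·sin(jπx/L); on 0 ≤ x ≤ L, ∫sin²(jπx/L) dx = L/2 and ∫sin(jπx/L)·sin(lπx/L) dx = 0 for j ≠ l, so only diagonal terms survive in ∫|ψ|² and ∫ψ·ψ″; ∫ψ·ψ′ dx = [ψ²/2] between the walls = 0.
Normalization: ∫|ψ|² dx = 4.5400.
⟨p⟩ = 0.0000 and ⟨p²⟩ = 33.530.
(Δp)² = 33.530 − (0.0000)² = 33.530.

33.5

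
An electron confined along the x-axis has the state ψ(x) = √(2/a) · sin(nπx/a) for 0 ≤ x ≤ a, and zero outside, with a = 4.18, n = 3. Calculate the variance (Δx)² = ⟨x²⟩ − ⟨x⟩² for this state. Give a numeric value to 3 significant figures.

Compute ⟨x⟩ and ⟨x²⟩ separately, then (Δx)² = ⟨x²⟩ − ⟨x⟩².
With sin²θ = (1 − cos2θ)/2 on 0 ≤ x ≤ a: ∫sin²(nπx/a) dx = a/2, ∫x·sin²(nπx/a) dx = a²/4, ∫x²·sin²(nπx/a) dx = a³·(1/6 − 1/(4n²π²)); higher powers xᵏ the same way, integrating xᵏ·cos(2nπx/a) by parts.
⟨x⟩ = 2.0900 and ⟨x²⟩ = 5.7258.
(Δx)² = 5.7258 − (2.0900)² = 1.3577.

1.36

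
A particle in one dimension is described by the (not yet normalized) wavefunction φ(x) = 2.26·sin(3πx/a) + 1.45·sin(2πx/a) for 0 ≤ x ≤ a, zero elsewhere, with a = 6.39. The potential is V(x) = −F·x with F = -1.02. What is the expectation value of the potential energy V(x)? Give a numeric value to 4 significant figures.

2.106

⟨V⟩ = ∫ V(x)·|φ|² dx / ∫|φ|² dx.
On 0 ≤ x ≤ a (j ≠ l): ∫sin²(jπx/a) dx = a/2, ∫sin(jπx/a)·sin(lπx/a) dx = 0; diagonal moments ∫x·sin²(jπx/a) dx = a²/4, ∫x²·sin²(jπx/a) dx = a³·(1/6 − 1/(4j²π²)); cross terms ∫x·sin(jπx/a)·sin(lπx/a) dx = 0 for j + l even and −4jla²/(π²(j² − l²)²) for j + l odd, ∫x²·sin(jπx/a)·sin(lπx/a) dx = (−1)^(j+l)·4jla³/(π²(j² − l²)²); higher powers the same way via product-to-sum and parts.
State is unnormalized: ∫|φ|² dx = 23.036, and ∫φ*·V(x)·φ dx = 48.522, so ⟨V⟩ = 48.522 / 23.036.
⟨V⟩ = 2.1063.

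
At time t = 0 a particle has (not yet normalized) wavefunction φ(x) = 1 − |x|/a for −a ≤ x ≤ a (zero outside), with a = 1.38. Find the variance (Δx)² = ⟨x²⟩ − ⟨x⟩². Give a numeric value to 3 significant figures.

0.190

Compute ⟨x⟩ and ⟨x²⟩ separately, then (Δx)² = ⟨x²⟩ − ⟨x⟩².
φ is even, so ∫ over [−a, a] = 2∫₀ᵃ with φ = 1 − x/a there: ∫₀ᵃ (1 − x/a)² dx = a/3, ∫₀ᵃ x²(1 − x/a)² dx = a³/30, ∫₀ᵃ x⁴(1 − x/a)² dx = a⁵/105.
Normalization: ∫|φ|² dx = 0.92000.
⟨x⟩ = 0.0000 and ⟨x²⟩ = 0.19044.
(Δx)² = 0.19044 − (0.0000)² = 0.19044.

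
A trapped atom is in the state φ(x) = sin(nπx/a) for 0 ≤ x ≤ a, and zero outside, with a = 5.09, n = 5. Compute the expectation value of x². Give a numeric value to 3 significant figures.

⟨x²⟩ = ∫ x²·|φ|² dx / ∫|φ|² dx (integrals over the domain).
With sin²θ = (1 − cos2θ)/2 on 0 ≤ x ≤ a: ∫sin²(nπx/a) dx = a/2, ∫x·sin²(nπx/a) dx = a²/4, ∫x²·sin²(nπx/a) dx = a³·(1/6 − 1/(4n²π²)); higher powers xᵏ the same way, integrating xᵏ·cos(2nπx/a) by parts.
State is unnormalized: ∫|φ|² dx = 2.5450, and ∫φ*·x²·φ dx = 21.845, so ⟨x²⟩ = 21.845 / 2.5450.
⟨x²⟩ = 8.5835.

8.58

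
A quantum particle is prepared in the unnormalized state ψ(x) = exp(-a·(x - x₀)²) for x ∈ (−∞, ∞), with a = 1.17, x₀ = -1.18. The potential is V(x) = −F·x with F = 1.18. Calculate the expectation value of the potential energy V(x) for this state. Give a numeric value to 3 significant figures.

⟨V⟩ = ∫ V(x)·|ψ|² dx / ∫|ψ|² dx.
Gaussian moments (u = x − x₀): ∫u^(2j)·e^(−2au²) du = (2j−1)!!/(4a)^j · √(π/(2a)), odd powers integrate to 0; here √(π/(2a)) = 1.1587.
State is unnormalized: ∫|ψ|² dx = 1.1587, and ∫ψ*·V(x)·ψ dx = 1.6134, so ⟨V⟩ = 1.6134 / 1.1587.
⟨V⟩ = 1.3924.

1.39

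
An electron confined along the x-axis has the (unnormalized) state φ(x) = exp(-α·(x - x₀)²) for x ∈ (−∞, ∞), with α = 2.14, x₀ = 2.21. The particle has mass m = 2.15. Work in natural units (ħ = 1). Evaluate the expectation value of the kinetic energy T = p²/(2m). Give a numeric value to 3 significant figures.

T = −(ħ²/2m) d²/dx², so ⟨T⟩ = −(ħ²/2m) ∫ φ*·φ'' dx / ∫|φ|² dx; with m = 2.15.
Gaussian moments (u = x − x₀): ∫u^(2j)·e^(−2αu²) du = (2j−1)!!/(4α)^j · √(π/(2α)), odd powers integrate to 0; here √(π/(2α)) = 0.85675. Derivatives: d/dx e^(−αu²) = −2αu·e^(−αu²), d²/dx² e^(−αu²) = (4α²u² − 2α)·e^(−αu²).
State is unnormalized: ∫|φ|² dx = 0.85675, and ∫φ*·(−ħ²/2m · φ'') dx = 0.42638, so ⟨T⟩ = 0.42638 / 0.85675.
⟨T⟩ = 0.49767.

0.498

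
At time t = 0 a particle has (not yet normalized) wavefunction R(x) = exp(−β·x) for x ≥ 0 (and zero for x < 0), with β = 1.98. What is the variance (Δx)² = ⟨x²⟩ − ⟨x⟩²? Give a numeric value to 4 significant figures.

Compute ⟨x⟩ and ⟨x²⟩ separately, then (Δx)² = ⟨x²⟩ − ⟨x⟩².
Every integrand reduces to terms xʲ·e^(−2βx) on [0, ∞); use ∫₀^∞ xʲ·e^(−2βx) dx = j!/(2β)^(j+1).
Normalization: ∫|R|² dx = 0.25253.
⟨x⟩ = 0.25253 and ⟨x²⟩ = 0.12754.
(Δx)² = 0.12754 − (0.25253)² = 0.063769.

0.06377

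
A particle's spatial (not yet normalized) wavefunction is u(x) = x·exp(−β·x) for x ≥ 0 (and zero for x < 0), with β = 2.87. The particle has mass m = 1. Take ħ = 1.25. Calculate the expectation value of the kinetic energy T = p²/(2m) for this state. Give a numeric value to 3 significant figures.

6.44

T = −(ħ²/2m) d²/dx², so ⟨T⟩ = −(ħ²/2m) ∫ u*·u'' dx / ∫|u|² dx; with m = 1.
Differentiate x·exp(−β·x) with the product rule; every integrand then reduces to terms xʲ·e^(−2βx) on [0, ∞), with ∫₀^∞ xʲ·e^(−2βx) dx = j!/(2β)^(j+1).
State is unnormalized: ∫|u|² dx = 0.010575, and ∫u*·(−ħ²/2m · u'') dx = 0.068053, so ⟨T⟩ = 0.068053 / 0.010575.
⟨T⟩ = 6.4351.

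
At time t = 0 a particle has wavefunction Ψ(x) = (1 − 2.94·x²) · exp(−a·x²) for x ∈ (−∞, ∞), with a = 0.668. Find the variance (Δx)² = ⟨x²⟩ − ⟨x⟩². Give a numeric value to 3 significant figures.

Compute ⟨x⟩ and ⟨x²⟩ separately, then (Δx)² = ⟨x²⟩ − ⟨x⟩².
Expand each integrand as polynomial × e^(−2ax²) and use ∫x^(2j)·e^(−2ax²) dx = (2j−1)!!/(4a)^j · √(π/(2a)), odd powers → 0; here √(π/(2a)) = 1.5335.
Normalization: ∫|Ψ|² dx = 3.7284.
⟨x⟩ = 0.0000 and ⟨x²⟩ = 1.9330.
(Δx)² = 1.9330 − (0.0000)² = 1.9330.

1.93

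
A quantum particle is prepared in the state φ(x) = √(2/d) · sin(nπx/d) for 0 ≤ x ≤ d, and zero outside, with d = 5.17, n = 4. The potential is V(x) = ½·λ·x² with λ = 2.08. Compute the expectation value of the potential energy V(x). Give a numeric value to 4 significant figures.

9.178

⟨V⟩ = ∫ V(x)·|φ|² dx.
With sin²θ = (1 − cos2θ)/2 on 0 ≤ x ≤ d: ∫sin²(nπx/d) dx = d/2, ∫x·sin²(nπx/d) dx = d²/4, ∫x²·sin²(nπx/d) dx = d³·(1/6 − 1/(4n²π²)); higher powers xᵏ the same way, integrating xᵏ·cos(2nπx/d) by parts.
⟨V⟩ = 9.1780.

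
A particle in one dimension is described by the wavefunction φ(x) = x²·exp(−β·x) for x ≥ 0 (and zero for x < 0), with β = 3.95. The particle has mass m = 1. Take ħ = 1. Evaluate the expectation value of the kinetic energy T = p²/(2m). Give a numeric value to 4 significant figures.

2.600

T = −(ħ²/2m) d²/dx², so ⟨T⟩ = −(ħ²/2m) ∫ φ*·φ'' dx / ∫|φ|² dx; with m = 1.
Differentiate x²·exp(−β·x) with the product rule; every integrand then reduces to terms xʲ·e^(−2βx) on [0, ∞), with ∫₀^∞ xʲ·e^(−2βx) dx = j!/(2β)^(j+1).
State is unnormalized: ∫|φ|² dx = 0.00077997, and ∫φ*·(−ħ²/2m · φ'') dx = 0.0020282, so ⟨T⟩ = 0.0020282 / 0.00077997.
⟨T⟩ = 2.6004.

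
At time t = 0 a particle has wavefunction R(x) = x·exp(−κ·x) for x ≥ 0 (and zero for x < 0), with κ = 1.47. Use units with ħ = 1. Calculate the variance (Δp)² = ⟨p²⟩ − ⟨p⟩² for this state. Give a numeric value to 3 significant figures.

2.16

Compute ⟨p⟩ and ⟨p²⟩ separately; (Δp)² = ⟨p²⟩ − ⟨p⟩².
Differentiate x·exp(−κ·x) with the product rule; every integrand then reduces to terms xʲ·e^(−2κx) on [0, ∞), with ∫₀^∞ xʲ·e^(−2κx) dx = j!/(2κ)^(j+1).
Normalization: ∫|R|² dx = 0.078702.
⟨p⟩ = 0.0000 and ⟨p²⟩ = 2.1609.
(Δp)² = 2.1609 − (0.0000)² = 2.1609.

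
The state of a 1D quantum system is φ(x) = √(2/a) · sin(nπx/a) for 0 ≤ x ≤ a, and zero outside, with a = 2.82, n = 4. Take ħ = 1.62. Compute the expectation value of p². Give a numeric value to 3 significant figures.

52.1

p² φ = −ħ² d²φ/dx²; ⟨p²⟩ = −ħ² ∫ φ*·φ'' dx.
d/dx sin(nπx/a) = (nπ/a)·cos(nπx/a) and d²/dx² sin(nπx/a) = −(nπ/a)²·sin(nπx/a); on 0 ≤ x ≤ a, ∫sin²(nπx/a) dx = a/2 and ∫sin(nπx/a)·cos(nπx/a) dx = 0.
⟨p²⟩ = 52.114.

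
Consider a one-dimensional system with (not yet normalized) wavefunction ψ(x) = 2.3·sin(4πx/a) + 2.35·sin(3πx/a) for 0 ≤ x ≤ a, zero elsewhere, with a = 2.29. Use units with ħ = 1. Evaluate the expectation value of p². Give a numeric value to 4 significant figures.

p² ψ = −ħ² d²ψ/dx²; ⟨p²⟩ = −ħ² ∫ ψ*·ψ'' dx / ∫|ψ|² dx.
d²/dx² sin(jπx/a) = −(jπ/a)²·sin(jπx/a); on 0 ≤ x ≤ a, ∫sin²(jπx/a) dx = a/2 and ∫sin(jπx/a)·sin(lπx/a) dx = 0 for j ≠ l, so only diagonal terms survive in ∫|ψ|² and ∫ψ·ψ″; ∫ψ·ψ′ dx = [ψ²/2] between the walls = 0.
State is unnormalized: ∫|ψ|² dx = 12.380, and ∫ψ*·(−ħ² ψ'') dx = 289.50, so ⟨p²⟩ = 289.50 / 12.380.
⟨p²⟩ = 23.384.

23.38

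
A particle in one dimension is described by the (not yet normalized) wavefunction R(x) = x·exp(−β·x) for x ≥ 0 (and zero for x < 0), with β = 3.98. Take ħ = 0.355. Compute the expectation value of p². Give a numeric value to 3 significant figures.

p² R = −ħ² d²R/dx²; ⟨p²⟩ = −ħ² ∫ R*·R'' dx / ∫|R|² dx.
Differentiate x·exp(−β·x) with the product rule; every integrand then reduces to terms xʲ·e^(−2βx) on [0, ∞), with ∫₀^∞ xʲ·e^(−2βx) dx = j!/(2β)^(j+1).
State is unnormalized: ∫|R|² dx = 0.0039654, and ∫R*·(−ħ² R'') dx = 0.0079161, so ⟨p²⟩ = 0.0079161 / 0.0039654.
⟨p²⟩ = 1.9963.

2.00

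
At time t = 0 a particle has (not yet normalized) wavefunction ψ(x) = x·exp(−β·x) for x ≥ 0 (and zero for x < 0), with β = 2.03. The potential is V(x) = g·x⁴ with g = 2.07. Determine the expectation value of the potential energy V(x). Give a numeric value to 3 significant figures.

2.74

⟨V⟩ = ∫ V(x)·|ψ|² dx / ∫|ψ|² dx.
Every integrand reduces to terms xʲ·e^(−2βx) on [0, ∞); use ∫₀^∞ xʲ·e^(−2βx) dx = j!/(2β)^(j+1).
State is unnormalized: ∫|ψ|² dx = 0.029885, and ∫ψ*·V(x)·ψ dx = 0.081964, so ⟨V⟩ = 0.081964 / 0.029885.
⟨V⟩ = 2.7426.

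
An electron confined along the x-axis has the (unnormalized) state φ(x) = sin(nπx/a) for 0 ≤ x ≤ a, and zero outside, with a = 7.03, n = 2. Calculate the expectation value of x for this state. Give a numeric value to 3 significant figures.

⟨x⟩ = ∫ x·|φ|² dx / ∫|φ|² dx (integrals over the domain).
With sin²θ = (1 − cos2θ)/2 on 0 ≤ x ≤ a: ∫sin²(nπx/a) dx = a/2, ∫x·sin²(nπx/a) dx = a²/4, ∫x²·sin²(nπx/a) dx = a³·(1/6 − 1/(4n²π²)); higher powers xᵏ the same way, integrating xᵏ·cos(2nπx/a) by parts.
State is unnormalized: ∫|φ|² dx = 3.5150, and ∫φ*·x·φ dx = 12.355, so ⟨x⟩ = 12.355 / 3.5150.
⟨x⟩ = 3.5150.

3.52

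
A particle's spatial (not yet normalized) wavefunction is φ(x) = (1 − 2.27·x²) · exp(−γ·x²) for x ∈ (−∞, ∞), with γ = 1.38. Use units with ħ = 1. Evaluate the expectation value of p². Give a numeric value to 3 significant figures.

p² φ = −ħ² d²φ/dx²; ⟨p²⟩ = −ħ² ∫ φ*·φ'' dx / ∫|φ|² dx.
Expand each integrand as polynomial × e^(−2γx²) and use ∫x^(2j)·e^(−2γx²) dx = (2j−1)!!/(4γ)^j · √(π/(2γ)), odd powers → 0; here √(π/(2γ)) = 1.0669. Differentiate with the product rule, d/dx e^(−γx²) = −2γx·e^(−γx²).
State is unnormalized: ∫|φ|² dx = 0.73068, and ∫φ*·(−ħ² φ'') dx = 4.4261, so ⟨p²⟩ = 4.4261 / 0.73068.
⟨p²⟩ = 6.0575.

6.06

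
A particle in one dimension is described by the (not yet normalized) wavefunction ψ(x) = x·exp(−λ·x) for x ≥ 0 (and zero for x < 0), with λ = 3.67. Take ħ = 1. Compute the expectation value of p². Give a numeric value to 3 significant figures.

13.5

p² ψ = −ħ² d²ψ/dx²; ⟨p²⟩ = −ħ² ∫ ψ*·ψ'' dx / ∫|ψ|² dx.
Differentiate x·exp(−λ·x) with the product rule; every integrand then reduces to terms xʲ·e^(−2λx) on [0, ∞), with ∫₀^∞ xʲ·e^(−2λx) dx = j!/(2λ)^(j+1).
State is unnormalized: ∫|ψ|² dx = 0.0050576, and ∫ψ*·(−ħ² ψ'') dx = 0.068120, so ⟨p²⟩ = 0.068120 / 0.0050576.
⟨p²⟩ = 13.469.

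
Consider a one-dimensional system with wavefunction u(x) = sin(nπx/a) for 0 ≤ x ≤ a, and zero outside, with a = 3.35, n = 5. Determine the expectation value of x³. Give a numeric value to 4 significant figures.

9.285

⟨x³⟩ = ∫ x³·|u|² dx / ∫|u|² dx (integrals over the domain).
With sin²θ = (1 − cos2θ)/2 on 0 ≤ x ≤ a: ∫sin²(nπx/a) dx = a/2, ∫x·sin²(nπx/a) dx = a²/4, ∫x²·sin²(nπx/a) dx = a³·(1/6 − 1/(4n²π²)); higher powers xᵏ the same way, integrating xᵏ·cos(2nπx/a) by parts.
State is unnormalized: ∫|u|² dx = 1.6750, and ∫u*·x³·u dx = 15.552, so ⟨x³⟩ = 15.552 / 1.6750.
⟨x³⟩ = 9.2846.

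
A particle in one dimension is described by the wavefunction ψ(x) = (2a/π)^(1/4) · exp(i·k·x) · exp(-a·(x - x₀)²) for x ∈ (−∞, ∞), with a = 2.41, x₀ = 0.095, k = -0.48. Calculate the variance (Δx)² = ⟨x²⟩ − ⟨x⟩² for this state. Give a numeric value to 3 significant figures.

0.104

Compute ⟨x⟩ and ⟨x²⟩ separately, then (Δx)² = ⟨x²⟩ − ⟨x⟩².
Gaussian moments (u = x − x₀): ∫u^(2j)·e^(−2au²) du = (2j−1)!!/(4a)^j · √(π/(2a)), odd powers integrate to 0; here √(π/(2a)) = 0.80733.
⟨x⟩ = 0.095000 and ⟨x²⟩ = 0.11276.
(Δx)² = 0.11276 − (0.095000)² = 0.10373.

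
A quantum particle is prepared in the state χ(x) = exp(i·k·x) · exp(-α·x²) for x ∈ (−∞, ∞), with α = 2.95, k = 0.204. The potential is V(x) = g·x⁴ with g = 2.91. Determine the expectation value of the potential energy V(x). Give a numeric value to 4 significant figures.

0.06270

⟨V⟩ = ∫ V(x)·|χ|² dx / ∫|χ|² dx.
Gaussian moments: ∫x^(2j)·e^(−2αx²) dx = (2j−1)!!/(4α)^j · √(π/(2α)), odd powers integrate to 0; here √(π/(2α)) = 0.72971.
State is unnormalized: ∫|χ|² dx = 0.72971, and ∫χ*·V(x)·χ dx = 0.045751, so ⟨V⟩ = 0.045751 / 0.72971.
⟨V⟩ = 0.062698.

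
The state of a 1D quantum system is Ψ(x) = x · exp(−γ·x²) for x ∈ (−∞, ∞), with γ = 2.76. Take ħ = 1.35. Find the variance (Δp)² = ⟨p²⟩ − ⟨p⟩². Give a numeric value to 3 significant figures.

Compute ⟨p⟩ and ⟨p²⟩ separately; (Δp)² = ⟨p²⟩ − ⟨p⟩².
Expand each integrand as polynomial × e^(−2γx²) and use ∫x^(2j)·e^(−2γx²) dx = (2j−1)!!/(4γ)^j · √(π/(2γ)), odd powers → 0; here √(π/(2γ)) = 0.75441. Differentiate with the product rule, d/dx e^(−γx²) = −2γx·e^(−γx²).
Normalization: ∫|Ψ|² dx = 0.068334.
⟨p⟩ = 0.0000 and ⟨p²⟩ = 15.090.
(Δp)² = 15.090 − (0.0000)² = 15.090.

15.1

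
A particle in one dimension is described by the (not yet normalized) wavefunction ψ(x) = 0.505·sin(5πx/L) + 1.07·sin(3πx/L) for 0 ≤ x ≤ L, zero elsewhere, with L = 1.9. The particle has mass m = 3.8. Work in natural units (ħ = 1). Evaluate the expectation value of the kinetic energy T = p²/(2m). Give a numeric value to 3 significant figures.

4.29

T = −(ħ²/2m) d²/dx², so ⟨T⟩ = −(ħ²/2m) ∫ ψ*·ψ'' dx / ∫|ψ|² dx; with m = 3.8.
d²/dx² sin(jπx/L) = −(jπ/L)²·sin(jπx/L); on 0 ≤ x ≤ L, ∫sin²(jπx/L) dx = L/2 and ∫sin(jπx/L)·sin(lπx/L) dx = 0 for j ≠ l, so only diagonal terms survive in ∫|ψ|² and ∫ψ·ψ″; ∫ψ·ψ′ dx = [ψ²/2] between the walls = 0.
State is unnormalized: ∫|ψ|² dx = 1.3299, and ∫ψ*·(−ħ²/2m · ψ'') dx = 5.7002, so ⟨T⟩ = 5.7002 / 1.3299.
⟨T⟩ = 4.2861.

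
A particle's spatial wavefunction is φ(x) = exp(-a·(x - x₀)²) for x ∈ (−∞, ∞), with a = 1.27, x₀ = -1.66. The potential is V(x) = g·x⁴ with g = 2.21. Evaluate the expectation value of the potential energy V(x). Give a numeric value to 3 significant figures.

⟨V⟩ = ∫ V(x)·|φ|² dx / ∫|φ|² dx.
Gaussian moments (u = x − x₀): ∫u^(2j)·e^(−2au²) du = (2j−1)!!/(4a)^j · √(π/(2a)), odd powers integrate to 0; here √(π/(2a)) = 1.1121.
State is unnormalized: ∫|φ|² dx = 1.1121, and ∫φ*·V(x)·φ dx = 26.948, so ⟨V⟩ = 26.948 / 1.1121.
⟨V⟩ = 24.231.

24.2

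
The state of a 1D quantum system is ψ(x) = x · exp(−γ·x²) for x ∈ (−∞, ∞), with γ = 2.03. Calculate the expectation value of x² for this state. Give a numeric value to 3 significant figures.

0.369

⟨x²⟩ = ∫ x²·|ψ|² dx / ∫|ψ|² dx (integrals over the domain).
Expand each integrand as polynomial × e^(−2γx²) and use ∫x^(2j)·e^(−2γx²) dx = (2j−1)!!/(4γ)^j · √(π/(2γ)), odd powers → 0; here √(π/(2γ)) = 0.87965.
State is unnormalized: ∫|ψ|² dx = 0.10833, and ∫ψ*·x²·ψ dx = 0.040024, so ⟨x²⟩ = 0.040024 / 0.10833.
⟨x²⟩ = 0.36946.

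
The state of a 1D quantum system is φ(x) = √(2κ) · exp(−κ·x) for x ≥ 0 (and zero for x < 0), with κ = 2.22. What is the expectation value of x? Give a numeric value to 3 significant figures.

⟨x⟩ = ∫ x·|φ|² dx (integrals over the domain).
Every integrand reduces to terms xʲ·e^(−2κx) on [0, ∞); use ∫₀^∞ xʲ·e^(−2κx) dx = j!/(2κ)^(j+1).
⟨x⟩ = 0.22523.

0.225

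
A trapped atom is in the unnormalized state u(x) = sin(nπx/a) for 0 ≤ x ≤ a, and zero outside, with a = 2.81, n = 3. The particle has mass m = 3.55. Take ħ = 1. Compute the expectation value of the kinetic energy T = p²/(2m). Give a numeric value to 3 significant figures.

T = −(ħ²/2m) d²/dx², so ⟨T⟩ = −(ħ²/2m) ∫ u*·u'' dx / ∫|u|² dx; with m = 3.55.
d/dx sin(nπx/a) = (nπ/a)·cos(nπx/a) and d²/dx² sin(nπx/a) = −(nπ/a)²·sin(nπx/a); on 0 ≤ x ≤ a, ∫sin²(nπx/a) dx = a/2 and ∫sin(nπx/a)·cos(nπx/a) dx = 0.
State is unnormalized: ∫|u|² dx = 1.4050, and ∫u*·(−ħ²/2m · u'') dx = 2.2261, so ⟨T⟩ = 2.2261 / 1.4050.
⟨T⟩ = 1.5844.

1.58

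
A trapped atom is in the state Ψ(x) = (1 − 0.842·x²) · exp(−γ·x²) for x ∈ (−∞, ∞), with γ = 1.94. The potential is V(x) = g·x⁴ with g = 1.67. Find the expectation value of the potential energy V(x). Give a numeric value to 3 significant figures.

⟨V⟩ = ∫ V(x)·|Ψ|² dx / ∫|Ψ|² dx.
Expand each integrand as polynomial × e^(−2γx²) and use ∫x^(2j)·e^(−2γx²) dx = (2j−1)!!/(4γ)^j · √(π/(2γ)), odd powers → 0; here √(π/(2γ)) = 0.89983.
State is unnormalized: ∫|Ψ|² dx = 0.73634, and ∫Ψ*·V(x)·Ψ dx = 0.024482, so ⟨V⟩ = 0.024482 / 0.73634.
⟨V⟩ = 0.033248.

0.0332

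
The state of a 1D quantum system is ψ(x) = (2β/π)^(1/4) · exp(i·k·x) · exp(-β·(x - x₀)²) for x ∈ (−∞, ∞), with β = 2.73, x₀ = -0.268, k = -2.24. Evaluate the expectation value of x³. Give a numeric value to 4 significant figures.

-0.09288

⟨x³⟩ = ∫ x³·|ψ|² dx (integrals over the domain).
Gaussian moments (u = x − x₀): ∫u^(2j)·e^(−2βu²) du = (2j−1)!!/(4β)^j · √(π/(2β)), odd powers integrate to 0; here √(π/(2β)) = 0.75854.
⟨x³⟩ = -0.092875.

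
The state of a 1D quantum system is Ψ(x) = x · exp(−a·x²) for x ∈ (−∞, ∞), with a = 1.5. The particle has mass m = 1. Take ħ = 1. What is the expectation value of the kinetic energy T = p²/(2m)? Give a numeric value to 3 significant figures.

2.25

T = −(ħ²/2m) d²/dx², so ⟨T⟩ = −(ħ²/2m) ∫ Ψ*·Ψ'' dx / ∫|Ψ|² dx; with m = 1.
Expand each integrand as polynomial × e^(−2ax²) and use ∫x^(2j)·e^(−2ax²) dx = (2j−1)!!/(4a)^j · √(π/(2a)), odd powers → 0; here √(π/(2a)) = 1.0233. Differentiate with the product rule, d/dx e^(−ax²) = −2ax·e^(−ax²).
State is unnormalized: ∫|Ψ|² dx = 0.17055, and ∫Ψ*·(−ħ²/2m · Ψ'') dx = 0.38375, so ⟨T⟩ = 0.38375 / 0.17055.
⟨T⟩ = 2.2500.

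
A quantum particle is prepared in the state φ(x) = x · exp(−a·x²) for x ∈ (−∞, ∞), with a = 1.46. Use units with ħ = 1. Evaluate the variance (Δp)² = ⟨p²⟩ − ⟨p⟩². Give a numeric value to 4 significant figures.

4.380

Compute ⟨p⟩ and ⟨p²⟩ separately; (Δp)² = ⟨p²⟩ − ⟨p⟩².
Expand each integrand as polynomial × e^(−2ax²) and use ∫x^(2j)·e^(−2ax²) dx = (2j−1)!!/(4a)^j · √(π/(2a)), odd powers → 0; here √(π/(2a)) = 1.0373. Differentiate with the product rule, d/dx e^(−ax²) = −2ax·e^(−ax²).
Normalization: ∫|φ|² dx = 0.17761.
⟨p⟩ = 0.0000 and ⟨p²⟩ = 4.3800.
(Δp)² = 4.3800 − (0.0000)² = 4.3800.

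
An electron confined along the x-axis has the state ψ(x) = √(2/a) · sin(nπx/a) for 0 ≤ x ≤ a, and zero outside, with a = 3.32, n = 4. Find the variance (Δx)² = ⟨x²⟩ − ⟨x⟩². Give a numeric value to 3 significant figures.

Compute ⟨x⟩ and ⟨x²⟩ separately, then (Δx)² = ⟨x²⟩ − ⟨x⟩².
With sin²θ = (1 − cos2θ)/2 on 0 ≤ x ≤ a: ∫sin²(nπx/a) dx = a/2, ∫x·sin²(nπx/a) dx = a²/4, ∫x²·sin²(nπx/a) dx = a³·(1/6 − 1/(4n²π²)); higher powers xᵏ the same way, integrating xᵏ·cos(2nπx/a) by parts.
⟨x⟩ = 1.6600 and ⟨x²⟩ = 3.6392.
(Δx)² = 3.6392 − (1.6600)² = 0.88363.

0.884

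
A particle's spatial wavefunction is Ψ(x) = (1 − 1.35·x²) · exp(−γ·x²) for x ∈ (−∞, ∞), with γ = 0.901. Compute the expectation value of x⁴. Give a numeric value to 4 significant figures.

0.7444

⟨x⁴⟩ = ∫ x⁴·|Ψ|² dx / ∫|Ψ|² dx (integrals over the domain).
Expand each integrand as polynomial × e^(−2γx²) and use ∫x^(2j)·e^(−2γx²) dx = (2j−1)!!/(4γ)^j · √(π/(2γ)), odd powers → 0; here √(π/(2γ)) = 1.3204.
State is unnormalized: ∫|Ψ|² dx = 0.88699, and ∫Ψ*·x⁴·Ψ dx = 0.66028, so ⟨x⁴⟩ = 0.66028 / 0.88699.
⟨x⁴⟩ = 0.74441.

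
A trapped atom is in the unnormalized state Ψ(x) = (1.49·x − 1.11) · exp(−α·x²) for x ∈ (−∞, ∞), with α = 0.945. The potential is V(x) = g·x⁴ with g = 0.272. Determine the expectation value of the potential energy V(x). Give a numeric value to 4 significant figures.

⟨V⟩ = ∫ V(x)·|Ψ|² dx / ∫|Ψ|² dx.
Expand each integrand as polynomial × e^(−2αx²) and use ∫x^(2j)·e^(−2αx²) dx = (2j−1)!!/(4α)^j · √(π/(2α)), odd powers → 0; here √(π/(2α)) = 1.2893.
State is unnormalized: ∫|Ψ|² dx = 2.3457, and ∫Ψ*·V(x)·Ψ dx = 0.30694, so ⟨V⟩ = 0.30694 / 2.3457.
⟨V⟩ = 0.13085.

0.1309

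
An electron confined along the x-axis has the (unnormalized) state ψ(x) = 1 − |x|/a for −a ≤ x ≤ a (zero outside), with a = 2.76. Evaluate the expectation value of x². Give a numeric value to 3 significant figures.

0.762

⟨x²⟩ = ∫ x²·|ψ|² dx / ∫|ψ|² dx (integrals over the domain).
ψ is even, so ∫ over [−a, a] = 2∫₀ᵃ with ψ = 1 − x/a there: ∫₀ᵃ (1 − x/a)² dx = a/3, ∫₀ᵃ x²(1 − x/a)² dx = a³/30, ∫₀ᵃ x⁴(1 − x/a)² dx = a⁵/105.
State is unnormalized: ∫|ψ|² dx = 1.8400, and ∫ψ*·x²·ψ dx = 1.4016, so ⟨x²⟩ = 1.4016 / 1.8400.
⟨x²⟩ = 0.76176.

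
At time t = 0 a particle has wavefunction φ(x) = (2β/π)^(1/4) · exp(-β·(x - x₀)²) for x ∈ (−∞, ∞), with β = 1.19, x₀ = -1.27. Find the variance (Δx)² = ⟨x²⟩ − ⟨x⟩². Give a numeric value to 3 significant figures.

0.210

Compute ⟨x⟩ and ⟨x²⟩ separately, then (Δx)² = ⟨x²⟩ − ⟨x⟩².
Gaussian moments (u = x − x₀): ∫u^(2j)·e^(−2βu²) du = (2j−1)!!/(4β)^j · √(π/(2β)), odd powers integrate to 0; here √(π/(2β)) = 1.1489.
⟨x⟩ = -1.2700 and ⟨x²⟩ = 1.8230.
(Δx)² = 1.8230 − (-1.2700)² = 0.21008.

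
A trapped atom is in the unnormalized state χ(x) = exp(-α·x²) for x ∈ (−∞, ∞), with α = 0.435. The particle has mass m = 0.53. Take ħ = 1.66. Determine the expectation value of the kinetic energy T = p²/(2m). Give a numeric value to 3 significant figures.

T = −(ħ²/2m) d²/dx², so ⟨T⟩ = −(ħ²/2m) ∫ χ*·χ'' dx / ∫|χ|² dx; with m = 0.53.
Gaussian moments: ∫x^(2j)·e^(−2αx²) dx = (2j−1)!!/(4α)^j · √(π/(2α)), odd powers integrate to 0; here √(π/(2α)) = 1.9003. Derivatives: d/dx e^(−αx²) = −2αx·e^(−αx²), d²/dx² e^(−αx²) = (4α²x² − 2α)·e^(−αx²).
State is unnormalized: ∫|χ|² dx = 1.9003, and ∫χ*·(−ħ²/2m · χ'') dx = 2.1489, so ⟨T⟩ = 2.1489 / 1.9003.
⟨T⟩ = 1.1308.

1.13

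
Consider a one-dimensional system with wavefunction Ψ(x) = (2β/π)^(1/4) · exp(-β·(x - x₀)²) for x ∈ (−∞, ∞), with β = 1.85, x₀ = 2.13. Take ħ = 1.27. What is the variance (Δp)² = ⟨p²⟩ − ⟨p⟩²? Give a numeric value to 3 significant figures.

2.98

Compute ⟨p⟩ and ⟨p²⟩ separately; (Δp)² = ⟨p²⟩ − ⟨p⟩².
Gaussian moments (u = x − x₀): ∫u^(2j)·e^(−2βu²) du = (2j−1)!!/(4β)^j · √(π/(2β)), odd powers integrate to 0; here √(π/(2β)) = 0.92145. Derivatives: d/dx e^(−βu²) = −2βu·e^(−βu²), d²/dx² e^(−βu²) = (4β²u² − 2β)·e^(−βu²).
⟨p⟩ = 0.0000 and ⟨p²⟩ = 2.9839.
(Δp)² = 2.9839 − (0.0000)² = 2.9839.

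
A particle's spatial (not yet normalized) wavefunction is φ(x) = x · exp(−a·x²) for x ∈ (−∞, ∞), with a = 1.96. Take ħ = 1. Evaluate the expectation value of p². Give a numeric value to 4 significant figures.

p² φ = −ħ² d²φ/dx²; ⟨p²⟩ = −ħ² ∫ φ*·φ'' dx / ∫|φ|² dx.
Expand each integrand as polynomial × e^(−2ax²) and use ∫x^(2j)·e^(−2ax²) dx = (2j−1)!!/(4a)^j · √(π/(2a)), odd powers → 0; here √(π/(2a)) = 0.89522. Differentiate with the product rule, d/dx e^(−ax²) = −2ax·e^(−ax²).
State is unnormalized: ∫|φ|² dx = 0.11419, and ∫φ*·(−ħ² φ'') dx = 0.67142, so ⟨p²⟩ = 0.67142 / 0.11419.
⟨p²⟩ = 5.8800.

5.880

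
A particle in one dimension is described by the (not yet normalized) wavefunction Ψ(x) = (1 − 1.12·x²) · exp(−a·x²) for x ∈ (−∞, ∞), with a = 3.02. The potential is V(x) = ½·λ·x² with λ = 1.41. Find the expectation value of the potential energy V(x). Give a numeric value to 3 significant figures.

0.0398

⟨V⟩ = ∫ V(x)·|Ψ|² dx / ∫|Ψ|² dx.
Expand each integrand as polynomial × e^(−2ax²) and use ∫x^(2j)·e^(−2ax²) dx = (2j−1)!!/(4a)^j · √(π/(2a)), odd powers → 0; here √(π/(2a)) = 0.72120.
State is unnormalized: ∫|Ψ|² dx = 0.60607, and ∫Ψ*·V(x)·Ψ dx = 0.024103, so ⟨V⟩ = 0.024103 / 0.60607.
⟨V⟩ = 0.039769.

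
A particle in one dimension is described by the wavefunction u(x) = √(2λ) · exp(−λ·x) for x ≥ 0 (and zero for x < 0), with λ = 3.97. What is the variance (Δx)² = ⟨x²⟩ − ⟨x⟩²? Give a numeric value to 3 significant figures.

Compute ⟨x⟩ and ⟨x²⟩ separately, then (Δx)² = ⟨x²⟩ − ⟨x⟩².
Every integrand reduces to terms xʲ·e^(−2λx) on [0, ∞); use ∫₀^∞ xʲ·e^(−2λx) dx = j!/(2λ)^(j+1).
⟨x⟩ = 0.12594 and ⟨x²⟩ = 0.031724.
(Δx)² = 0.031724 − (0.12594)² = 0.015862.

0.0159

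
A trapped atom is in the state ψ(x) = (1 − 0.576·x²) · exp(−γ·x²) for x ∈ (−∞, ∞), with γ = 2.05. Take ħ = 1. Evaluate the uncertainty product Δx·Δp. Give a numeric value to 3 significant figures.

0.501

Δx = √(⟨x²⟩−⟨x⟩²), Δp = √(⟨p²⟩−⟨p⟩²).
Expand each integrand as polynomial × e^(−2γx²) and use ∫x^(2j)·e^(−2γx²) dx = (2j−1)!!/(4γ)^j · √(π/(2γ)), odd powers → 0; here √(π/(2γ)) = 0.87535. Differentiate with the product rule, d/dx e^(−γx²) = −2γx·e^(−γx²).
Normalization: ∫|ψ|² dx = 0.76533.
⟨x⟩ = 0.0000, ⟨x²⟩ = 0.091019 ⇒ Δx = 0.30169.
⟨p⟩ = 0.0000, ⟨p²⟩ = 2.7551 ⇒ Δp = 1.6598.
Δx·Δp = 0.50076.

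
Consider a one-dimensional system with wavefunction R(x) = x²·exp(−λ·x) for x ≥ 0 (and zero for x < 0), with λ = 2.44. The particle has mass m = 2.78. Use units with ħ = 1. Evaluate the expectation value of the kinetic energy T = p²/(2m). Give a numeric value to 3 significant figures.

T = −(ħ²/2m) d²/dx², so ⟨T⟩ = −(ħ²/2m) ∫ R*·R'' dx / ∫|R|² dx; with m = 2.78.
Differentiate x²·exp(−λ·x) with the product rule; every integrand then reduces to terms xʲ·e^(−2λx) on [0, ∞), with ∫₀^∞ xʲ·e^(−2λx) dx = j!/(2λ)^(j+1).
State is unnormalized: ∫|R|² dx = 0.0086719, and ∫R*·(−ħ²/2m · R'') dx = 0.0030953, so ⟨T⟩ = 0.0030953 / 0.0086719.
⟨T⟩ = 0.35693.

0.357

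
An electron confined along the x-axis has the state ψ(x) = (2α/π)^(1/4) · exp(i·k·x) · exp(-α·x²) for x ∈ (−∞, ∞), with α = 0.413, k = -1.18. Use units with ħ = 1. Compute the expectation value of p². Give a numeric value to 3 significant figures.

p² ψ = −ħ² d²ψ/dx²; ⟨p²⟩ = −ħ² ∫ ψ*·ψ'' dx.
Gaussian moments: ∫x^(2j)·e^(−2αx²) dx = (2j−1)!!/(4α)^j · √(π/(2α)), odd powers integrate to 0; here √(π/(2α)) = 1.9502. Derivatives: ψ′ = (ik − 2αx)·ψ, ψ″ = ((ik − 2αx)² − 2α)·ψ; the odd-in-x pieces drop out.
⟨p²⟩ = 1.8054.

1.81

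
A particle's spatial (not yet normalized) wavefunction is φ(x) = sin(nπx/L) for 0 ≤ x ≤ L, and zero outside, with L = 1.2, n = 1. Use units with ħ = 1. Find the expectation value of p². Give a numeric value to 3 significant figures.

p² φ = −ħ² d²φ/dx²; ⟨p²⟩ = −ħ² ∫ φ*·φ'' dx / ∫|φ|² dx.
d/dx sin(nπx/L) = (nπ/L)·cos(nπx/L) and d²/dx² sin(nπx/L) = −(nπ/L)²·sin(nπx/L); on 0 ≤ x ≤ L, ∫sin²(nπx/L) dx = L/2 and ∫sin(nπx/L)·cos(nπx/L) dx = 0.
State is unnormalized: ∫|φ|² dx = 0.60000, and ∫φ*·(−ħ² φ'') dx = 4.1123, so ⟨p²⟩ = 4.1123 / 0.60000.
⟨p²⟩ = 6.8539.

6.85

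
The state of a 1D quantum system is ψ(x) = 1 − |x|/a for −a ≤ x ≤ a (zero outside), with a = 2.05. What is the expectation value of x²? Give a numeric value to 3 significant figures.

0.420

⟨x²⟩ = ∫ x²·|ψ|² dx / ∫|ψ|² dx (integrals over the domain).
ψ is even, so ∫ over [−a, a] = 2∫₀ᵃ with ψ = 1 − x/a there: ∫₀ᵃ (1 − x/a)² dx = a/3, ∫₀ᵃ x²(1 − x/a)² dx = a³/30, ∫₀ᵃ x⁴(1 − x/a)² dx = a⁵/105.
State is unnormalized: ∫|ψ|² dx = 1.3667, and ∫ψ*·x²·ψ dx = 0.57434, so ⟨x²⟩ = 0.57434 / 1.3667.
⟨x²⟩ = 0.42025.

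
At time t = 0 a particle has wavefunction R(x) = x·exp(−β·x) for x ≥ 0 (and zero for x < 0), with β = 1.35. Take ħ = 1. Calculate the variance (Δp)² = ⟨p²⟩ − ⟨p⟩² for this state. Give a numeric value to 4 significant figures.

Compute ⟨p⟩ and ⟨p²⟩ separately; (Δp)² = ⟨p²⟩ − ⟨p⟩².
Differentiate x·exp(−β·x) with the product rule; every integrand then reduces to terms xʲ·e^(−2βx) on [0, ∞), with ∫₀^∞ xʲ·e^(−2βx) dx = j!/(2β)^(j+1).
Normalization: ∫|R|² dx = 0.10161.
⟨p⟩ = 0.0000 and ⟨p²⟩ = 1.8225.
(Δp)² = 1.8225 − (0.0000)² = 1.8225.

1.823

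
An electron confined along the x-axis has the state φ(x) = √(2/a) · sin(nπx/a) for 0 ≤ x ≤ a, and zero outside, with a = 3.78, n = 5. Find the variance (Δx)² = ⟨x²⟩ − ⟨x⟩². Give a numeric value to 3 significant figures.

1.16

Compute ⟨x⟩ and ⟨x²⟩ separately, then (Δx)² = ⟨x²⟩ − ⟨x⟩².
With sin²θ = (1 − cos2θ)/2 on 0 ≤ x ≤ a: ∫sin²(nπx/a) dx = a/2, ∫x·sin²(nπx/a) dx = a²/4, ∫x²·sin²(nπx/a) dx = a³·(1/6 − 1/(4n²π²)); higher powers xᵏ the same way, integrating xᵏ·cos(2nπx/a) by parts.
⟨x⟩ = 1.8900 and ⟨x²⟩ = 4.7338.
(Δx)² = 4.7338 − (1.8900)² = 1.1617.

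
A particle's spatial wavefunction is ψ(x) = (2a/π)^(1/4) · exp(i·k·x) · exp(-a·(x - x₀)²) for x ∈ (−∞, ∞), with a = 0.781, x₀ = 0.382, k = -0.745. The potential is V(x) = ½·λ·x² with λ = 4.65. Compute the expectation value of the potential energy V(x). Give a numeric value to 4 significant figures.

⟨V⟩ = ∫ V(x)·|ψ|² dx.
Gaussian moments (u = x − x₀): ∫u^(2j)·e^(−2au²) du = (2j−1)!!/(4a)^j · √(π/(2a)), odd powers integrate to 0; here √(π/(2a)) = 1.4182.
⟨V⟩ = 1.0835.

1.084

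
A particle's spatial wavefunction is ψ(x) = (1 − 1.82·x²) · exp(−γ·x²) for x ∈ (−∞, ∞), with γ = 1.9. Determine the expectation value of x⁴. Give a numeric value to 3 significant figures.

⟨x⁴⟩ = ∫ x⁴·|ψ|² dx / ∫|ψ|² dx (integrals over the domain).
Expand each integrand as polynomial × e^(−2γx²) and use ∫x^(2j)·e^(−2γx²) dx = (2j−1)!!/(4γ)^j · √(π/(2γ)), odd powers → 0; here √(π/(2γ)) = 0.90925.
State is unnormalized: ∫|ψ|² dx = 0.63020, and ∫ψ*·x⁴·ψ dx = 0.028922, so ⟨x⁴⟩ = 0.028922 / 0.63020.
⟨x⁴⟩ = 0.045894.

0.0459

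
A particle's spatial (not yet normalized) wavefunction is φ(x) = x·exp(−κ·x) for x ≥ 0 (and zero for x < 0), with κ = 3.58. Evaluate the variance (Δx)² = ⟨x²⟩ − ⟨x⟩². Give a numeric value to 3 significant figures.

0.0585

Compute ⟨x⟩ and ⟨x²⟩ separately, then (Δx)² = ⟨x²⟩ − ⟨x⟩².
Every integrand reduces to terms xʲ·e^(−2κx) on [0, ∞); use ∫₀^∞ xʲ·e^(−2κx) dx = j!/(2κ)^(j+1).
Normalization: ∫|φ|² dx = 0.0054487.
⟨x⟩ = 0.41899 and ⟨x²⟩ = 0.23408.
(Δx)² = 0.23408 − (0.41899)² = 0.058519.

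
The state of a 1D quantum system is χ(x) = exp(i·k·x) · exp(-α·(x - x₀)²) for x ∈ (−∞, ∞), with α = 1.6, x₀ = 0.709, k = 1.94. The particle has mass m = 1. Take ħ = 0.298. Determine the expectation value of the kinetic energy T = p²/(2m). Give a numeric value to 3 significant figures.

0.238

T = −(ħ²/2m) d²/dx², so ⟨T⟩ = −(ħ²/2m) ∫ χ*·χ'' dx / ∫|χ|² dx; with m = 1.
Gaussian moments (u = x − x₀): ∫u^(2j)·e^(−2αu²) du = (2j−1)!!/(4α)^j · √(π/(2α)), odd powers integrate to 0; here √(π/(2α)) = 0.99083. Derivatives: χ′ = (ik − 2αu)·χ, χ″ = ((ik − 2αu)² − 2α)·χ; the odd-in-u pieces drop out.
State is unnormalized: ∫|χ|² dx = 0.99083, and ∫χ*·(−ħ²/2m · χ'') dx = 0.23597, so ⟨T⟩ = 0.23597 / 0.99083.
⟨T⟩ = 0.23815.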